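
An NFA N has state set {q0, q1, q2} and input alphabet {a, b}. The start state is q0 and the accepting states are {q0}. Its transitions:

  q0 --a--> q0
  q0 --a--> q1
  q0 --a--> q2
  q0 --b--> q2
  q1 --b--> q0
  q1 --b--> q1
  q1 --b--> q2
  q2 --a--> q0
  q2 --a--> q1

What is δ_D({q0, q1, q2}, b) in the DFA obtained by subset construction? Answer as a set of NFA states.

δ(q0,b) = {q2}; δ(q1,b) = {q0, q1, q2}; δ(q2,b) = ∅.
Union: {q0, q1, q2}.

{q0, q1, q2}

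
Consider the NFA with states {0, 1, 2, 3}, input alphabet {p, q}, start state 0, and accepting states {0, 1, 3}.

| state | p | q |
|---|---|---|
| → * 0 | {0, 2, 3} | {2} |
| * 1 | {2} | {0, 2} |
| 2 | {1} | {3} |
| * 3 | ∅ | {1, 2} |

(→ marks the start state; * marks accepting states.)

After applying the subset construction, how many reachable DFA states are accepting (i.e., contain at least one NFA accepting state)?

9

Start state of the DFA: {0}.
{0} --p--> {0, 2, 3}  [new]
{0} --q--> {2}  [new]
{0, 2, 3} --p--> {0, 1, 2, 3}  [new]
{0, 2, 3} --q--> {1, 2, 3}  [new]
{2} --p--> {1}  [new]
{2} --q--> {3}  [new]
{0, 1, 2, 3} --p--> {0, 1, 2, 3}  [seen]
{0, 1, 2, 3} --q--> {0, 1, 2, 3}  [seen]
{1, 2, 3} --p--> {1, 2}  [new]
{1, 2, 3} --q--> {0, 1, 2, 3}  [seen]
{1} --p--> {2}  [seen]
{1} --q--> {0, 2}  [new]
{3} --p--> ∅  [new]
{3} --q--> {1, 2}  [seen]
{1, 2} --p--> {1, 2}  [seen]
{1, 2} --q--> {0, 2, 3}  [seen]
{0, 2} --p--> {0, 1, 2, 3}  [seen]
{0, 2} --q--> {2, 3}  [new]
∅ --p--> ∅  [seen]
∅ --q--> ∅  [seen]
{2, 3} --p--> {1}  [seen]
{2, 3} --q--> {1, 2, 3}  [seen]
Reachable DFA states: {0}, {0, 2, 3}, {2}, {0, 1, 2, 3}, {1, 2, 3}, {1}, {3}, {1, 2}, {0, 2}, ∅, {2, 3}.
Accepting DFA states (contain an NFA accepting state): {0}, {0, 2, 3}, {0, 1, 2, 3}, {1, 2, 3}, {1}, {3}, {1, 2}, {0, 2}, {2, 3}.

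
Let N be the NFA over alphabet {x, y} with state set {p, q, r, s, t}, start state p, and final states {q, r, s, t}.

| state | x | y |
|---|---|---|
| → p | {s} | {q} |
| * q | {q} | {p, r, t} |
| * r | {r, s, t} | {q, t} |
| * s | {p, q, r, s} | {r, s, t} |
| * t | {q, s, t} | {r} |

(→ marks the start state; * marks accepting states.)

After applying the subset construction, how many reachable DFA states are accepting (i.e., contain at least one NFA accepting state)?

9

Start state of the DFA: {p}.
{p} --x--> {s}  [new]
{p} --y--> {q}  [new]
{s} --x--> {p, q, r, s}  [new]
{s} --y--> {r, s, t}  [new]
{q} --x--> {q}  [seen]
{q} --y--> {p, r, t}  [new]
{p, q, r, s} --x--> {p, q, r, s, t}  [new]
{p, q, r, s} --y--> {p, q, r, s, t}  [seen]
{r, s, t} --x--> {p, q, r, s, t}  [seen]
{r, s, t} --y--> {q, r, s, t}  [new]
{p, r, t} --x--> {q, r, s, t}  [seen]
{p, r, t} --y--> {q, r, t}  [new]
{p, q, r, s, t} --x--> {p, q, r, s, t}  [seen]
{p, q, r, s, t} --y--> {p, q, r, s, t}  [seen]
{q, r, s, t} --x--> {p, q, r, s, t}  [seen]
{q, r, s, t} --y--> {p, q, r, s, t}  [seen]
{q, r, t} --x--> {q, r, s, t}  [seen]
{q, r, t} --y--> {p, q, r, t}  [new]
{p, q, r, t} --x--> {q, r, s, t}  [seen]
{p, q, r, t} --y--> {p, q, r, t}  [seen]
Reachable DFA states: {p}, {s}, {q}, {p, q, r, s}, {r, s, t}, {p, r, t}, {p, q, r, s, t}, {q, r, s, t}, {q, r, t}, {p, q, r, t}.
Accepting DFA states (contain an NFA accepting state): {s}, {q}, {p, q, r, s}, {r, s, t}, {p, r, t}, {p, q, r, s, t}, {q, r, s, t}, {q, r, t}, {p, q, r, t}.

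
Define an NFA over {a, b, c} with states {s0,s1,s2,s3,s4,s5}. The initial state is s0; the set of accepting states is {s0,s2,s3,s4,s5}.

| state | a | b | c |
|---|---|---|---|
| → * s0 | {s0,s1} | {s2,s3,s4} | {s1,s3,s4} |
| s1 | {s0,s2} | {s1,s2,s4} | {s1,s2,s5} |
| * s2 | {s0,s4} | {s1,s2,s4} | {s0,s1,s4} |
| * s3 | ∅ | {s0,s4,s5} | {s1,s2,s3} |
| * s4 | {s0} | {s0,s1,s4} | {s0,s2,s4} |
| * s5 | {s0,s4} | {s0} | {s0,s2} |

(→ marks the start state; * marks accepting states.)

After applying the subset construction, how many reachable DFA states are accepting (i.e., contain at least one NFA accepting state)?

Start state of the DFA: {s0}.
{s0} --a--> {s0,s1}  [new]
{s0} --b--> {s2,s3,s4}  [new]
{s0} --c--> {s1,s3,s4}  [new]
{s0,s1} --a--> {s0,s1,s2}  [new]
{s0,s1} --b--> {s1,s2,s3,s4}  [new]
{s0,s1} --c--> {s1,s2,s3,s4,s5}  [new]
{s2,s3,s4} --a--> {s0,s4}  [new]
{s2,s3,s4} --b--> {s0,s1,s2,s4,s5}  [new]
{s2,s3,s4} --c--> {s0,s1,s2,s3,s4}  [new]
{s1,s3,s4} --a--> {s0,s2}  [new]
{s1,s3,s4} --b--> {s0,s1,s2,s4,s5}  [seen]
{s1,s3,s4} --c--> {s0,s1,s2,s3,s4,s5}  [new]
{s0,s1,s2} --a--> {s0,s1,s2,s4}  [new]
{s0,s1,s2} --b--> {s1,s2,s3,s4}  [seen]
{s0,s1,s2} --c--> {s0,s1,s2,s3,s4,s5}  [seen]
{s1,s2,s3,s4} --a--> {s0,s2,s4}  [new]
{s1,s2,s3,s4} --b--> {s0,s1,s2,s4,s5}  [seen]
{s1,s2,s3,s4} --c--> {s0,s1,s2,s3,s4,s5}  [seen]
{s1,s2,s3,s4,s5} --a--> {s0,s2,s4}  [seen]
{s1,s2,s3,s4,s5} --b--> {s0,s1,s2,s4,s5}  [seen]
{s1,s2,s3,s4,s5} --c--> {s0,s1,s2,s3,s4,s5}  [seen]
{s0,s4} --a--> {s0,s1}  [seen]
{s0,s4} --b--> {s0,s1,s2,s3,s4}  [seen]
{s0,s4} --c--> {s0,s1,s2,s3,s4}  [seen]
{s0,s1,s2,s4,s5} --a--> {s0,s1,s2,s4}  [seen]
{s0,s1,s2,s4,s5} --b--> {s0,s1,s2,s3,s4}  [seen]
{s0,s1,s2,s4,s5} --c--> {s0,s1,s2,s3,s4,s5}  [seen]
{s0,s1,s2,s3,s4} --a--> {s0,s1,s2,s4}  [seen]
{s0,s1,s2,s3,s4} --b--> {s0,s1,s2,s3,s4,s5}  [seen]
{s0,s1,s2,s3,s4} --c--> {s0,s1,s2,s3,s4,s5}  [seen]
{s0,s2} --a--> {s0,s1,s4}  [new]
{s0,s2} --b--> {s1,s2,s3,s4}  [seen]
{s0,s2} --c--> {s0,s1,s3,s4}  [new]
{s0,s1,s2,s3,s4,s5} --a--> {s0,s1,s2,s4}  [seen]
{s0,s1,s2,s3,s4,s5} --b--> {s0,s1,s2,s3,s4,s5}  [seen]
{s0,s1,s2,s3,s4,s5} --c--> {s0,s1,s2,s3,s4,s5}  [seen]
{s0,s1,s2,s4} --a--> {s0,s1,s2,s4}  [seen]
{s0,s1,s2,s4} --b--> {s0,s1,s2,s3,s4}  [seen]
{s0,s1,s2,s4} --c--> {s0,s1,s2,s3,s4,s5}  [seen]
{s0,s2,s4} --a--> {s0,s1,s4}  [seen]
{s0,s2,s4} --b--> {s0,s1,s2,s3,s4}  [seen]
{s0,s2,s4} --c--> {s0,s1,s2,s3,s4}  [seen]
{s0,s1,s4} --a--> {s0,s1,s2}  [seen]
{s0,s1,s4} --b--> {s0,s1,s2,s3,s4}  [seen]
{s0,s1,s4} --c--> {s0,s1,s2,s3,s4,s5}  [seen]
{s0,s1,s3,s4} --a--> {s0,s1,s2}  [seen]
{s0,s1,s3,s4} --b--> {s0,s1,s2,s3,s4,s5}  [seen]
{s0,s1,s3,s4} --c--> {s0,s1,s2,s3,s4,s5}  [seen]
Reachable DFA states: {s0}, {s0,s1}, {s2,s3,s4}, {s1,s3,s4}, {s0,s1,s2}, {s1,s2,s3,s4}, {s1,s2,s3,s4,s5}, {s0,s4}, {s0,s1,s2,s4,s5}, {s0,s1,s2,s3,s4}, {s0,s2}, {s0,s1,s2,s3,s4,s5}, {s0,s1,s2,s4}, {s0,s2,s4}, {s0,s1,s4}, {s0,s1,s3,s4}.
Accepting DFA states (contain an NFA accepting state): {s0}, {s0,s1}, {s2,s3,s4}, {s1,s3,s4}, {s0,s1,s2}, {s1,s2,s3,s4}, {s1,s2,s3,s4,s5}, {s0,s4}, {s0,s1,s2,s4,s5}, {s0,s1,s2,s3,s4}, {s0,s2}, {s0,s1,s2,s3,s4,s5}, {s0,s1,s2,s4}, {s0,s2,s4}, {s0,s1,s4}, {s0,s1,s3,s4}.

16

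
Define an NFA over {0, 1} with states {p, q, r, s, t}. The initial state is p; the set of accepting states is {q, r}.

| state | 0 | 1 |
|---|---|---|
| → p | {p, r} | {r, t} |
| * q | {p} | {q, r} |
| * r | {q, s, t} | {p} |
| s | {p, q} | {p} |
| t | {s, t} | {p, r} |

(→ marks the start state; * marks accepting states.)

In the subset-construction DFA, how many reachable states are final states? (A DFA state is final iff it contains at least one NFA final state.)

Start state of the DFA: {p}.
{p} --0--> {p, r}  [new]
{p} --1--> {r, t}  [new]
{p, r} --0--> {p, q, r, s, t}  [new]
{p, r} --1--> {p, r, t}  [new]
{r, t} --0--> {q, s, t}  [new]
{r, t} --1--> {p, r}  [seen]
{p, q, r, s, t} --0--> {p, q, r, s, t}  [seen]
{p, q, r, s, t} --1--> {p, q, r, t}  [new]
{p, r, t} --0--> {p, q, r, s, t}  [seen]
{p, r, t} --1--> {p, r, t}  [seen]
{q, s, t} --0--> {p, q, s, t}  [new]
{q, s, t} --1--> {p, q, r}  [new]
{p, q, r, t} --0--> {p, q, r, s, t}  [seen]
{p, q, r, t} --1--> {p, q, r, t}  [seen]
{p, q, s, t} --0--> {p, q, r, s, t}  [seen]
{p, q, s, t} --1--> {p, q, r, t}  [seen]
{p, q, r} --0--> {p, q, r, s, t}  [seen]
{p, q, r} --1--> {p, q, r, t}  [seen]
Reachable DFA states: {p}, {p, r}, {r, t}, {p, q, r, s, t}, {p, r, t}, {q, s, t}, {p, q, r, t}, {p, q, s, t}, {p, q, r}.
Accepting DFA states (contain an NFA accepting state): {p, r}, {r, t}, {p, q, r, s, t}, {p, r, t}, {q, s, t}, {p, q, r, t}, {p, q, s, t}, {p, q, r}.

8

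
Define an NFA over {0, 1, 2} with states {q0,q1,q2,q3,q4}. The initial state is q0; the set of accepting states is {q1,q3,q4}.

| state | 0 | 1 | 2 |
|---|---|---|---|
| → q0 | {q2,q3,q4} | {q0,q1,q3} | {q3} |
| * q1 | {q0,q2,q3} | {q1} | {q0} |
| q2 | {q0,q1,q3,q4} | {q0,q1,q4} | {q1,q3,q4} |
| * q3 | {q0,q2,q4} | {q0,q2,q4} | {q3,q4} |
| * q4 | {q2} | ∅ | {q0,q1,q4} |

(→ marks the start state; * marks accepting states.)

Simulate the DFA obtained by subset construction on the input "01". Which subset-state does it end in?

Start: {q0}.
δ(q0,0) = {q2,q3,q4}.
Union: {q2,q3,q4}.
After 0: {q2,q3,q4}.
δ(q2,1) = {q0,q1,q4}; δ(q3,1) = {q0,q2,q4}; δ(q4,1) = ∅.
Union: {q0,q1,q2,q4}.
After 1: {q0,q1,q2,q4}.

{q0,q1,q2,q4}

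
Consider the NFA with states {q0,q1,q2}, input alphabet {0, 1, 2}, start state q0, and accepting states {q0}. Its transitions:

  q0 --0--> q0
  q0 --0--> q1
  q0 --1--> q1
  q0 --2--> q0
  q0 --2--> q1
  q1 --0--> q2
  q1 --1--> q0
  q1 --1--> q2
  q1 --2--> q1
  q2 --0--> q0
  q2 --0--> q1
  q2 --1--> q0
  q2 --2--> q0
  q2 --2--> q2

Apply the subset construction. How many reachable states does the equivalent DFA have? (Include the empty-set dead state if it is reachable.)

6

Start state of the DFA: {q0}.
{q0} --0--> {q0,q1}  [new]
{q0} --1--> {q1}  [new]
{q0} --2--> {q0,q1}  [seen]
{q0,q1} --0--> {q0,q1,q2}  [new]
{q0,q1} --1--> {q0,q1,q2}  [seen]
{q0,q1} --2--> {q0,q1}  [seen]
{q1} --0--> {q2}  [new]
{q1} --1--> {q0,q2}  [new]
{q1} --2--> {q1}  [seen]
{q0,q1,q2} --0--> {q0,q1,q2}  [seen]
{q0,q1,q2} --1--> {q0,q1,q2}  [seen]
{q0,q1,q2} --2--> {q0,q1,q2}  [seen]
{q2} --0--> {q0,q1}  [seen]
{q2} --1--> {q0}  [seen]
{q2} --2--> {q0,q2}  [seen]
{q0,q2} --0--> {q0,q1}  [seen]
{q0,q2} --1--> {q0,q1}  [seen]
{q0,q2} --2--> {q0,q1,q2}  [seen]
Reachable DFA states: {q0}, {q0,q1}, {q1}, {q0,q1,q2}, {q2}, {q0,q2}.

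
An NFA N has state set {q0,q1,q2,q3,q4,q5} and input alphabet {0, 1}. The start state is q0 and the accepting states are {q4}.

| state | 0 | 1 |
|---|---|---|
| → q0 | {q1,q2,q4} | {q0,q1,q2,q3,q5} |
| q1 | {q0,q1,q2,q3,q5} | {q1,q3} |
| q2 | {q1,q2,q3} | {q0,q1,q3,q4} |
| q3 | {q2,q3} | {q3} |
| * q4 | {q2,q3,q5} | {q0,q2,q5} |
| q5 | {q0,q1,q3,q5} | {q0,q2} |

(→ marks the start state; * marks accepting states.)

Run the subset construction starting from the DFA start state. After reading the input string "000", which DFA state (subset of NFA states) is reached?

{q0,q1,q2,q3,q4,q5}

Start: {q0}.
δ(q0,0) = {q1,q2,q4}.
Union: {q1,q2,q4}.
After 0: {q1,q2,q4}.
δ(q1,0) = {q0,q1,q2,q3,q5}; δ(q2,0) = {q1,q2,q3}; δ(q4,0) = {q2,q3,q5}.
Union: {q0,q1,q2,q3,q5}.
After 0: {q0,q1,q2,q3,q5}.
δ(q0,0) = {q1,q2,q4}; δ(q1,0) = {q0,q1,q2,q3,q5}; δ(q2,0) = {q1,q2,q3}; δ(q3,0) = {q2,q3}; δ(q5,0) = {q0,q1,q3,q5}.
Union: {q0,q1,q2,q3,q4,q5}.
After 0: {q0,q1,q2,q3,q4,q5}.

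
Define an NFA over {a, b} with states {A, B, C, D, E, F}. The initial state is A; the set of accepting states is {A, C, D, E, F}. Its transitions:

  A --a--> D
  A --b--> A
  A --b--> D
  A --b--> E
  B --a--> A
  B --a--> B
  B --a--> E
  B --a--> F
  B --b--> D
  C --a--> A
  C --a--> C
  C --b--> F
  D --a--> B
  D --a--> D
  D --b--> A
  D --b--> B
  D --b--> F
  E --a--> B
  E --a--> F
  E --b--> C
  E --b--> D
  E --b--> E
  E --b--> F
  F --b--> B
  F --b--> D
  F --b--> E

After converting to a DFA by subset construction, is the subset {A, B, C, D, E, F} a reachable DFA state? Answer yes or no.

yes

Start state of the DFA: {A}.
{A} --a--> {D}  [new]
{A} --b--> {A, D, E}  [new]
{D} --a--> {B, D}  [new]
{D} --b--> {A, B, F}  [new]
{A, D, E} --a--> {B, D, F}  [new]
{A, D, E} --b--> {A, B, C, D, E, F}  [new]
{B, D} --a--> {A, B, D, E, F}  [new]
{B, D} --b--> {A, B, D, F}  [new]
{A, B, F} --a--> {A, B, D, E, F}  [seen]
{A, B, F} --b--> {A, B, D, E}  [new]
{B, D, F} --a--> {A, B, D, E, F}  [seen]
{B, D, F} --b--> {A, B, D, E, F}  [seen]
{A, B, C, D, E, F} --a--> {A, B, C, D, E, F}  [seen]
{A, B, C, D, E, F} --b--> {A, B, C, D, E, F}  [seen]
{A, B, D, E, F} --a--> {A, B, D, E, F}  [seen]
{A, B, D, E, F} --b--> {A, B, C, D, E, F}  [seen]
{A, B, D, F} --a--> {A, B, D, E, F}  [seen]
{A, B, D, F} --b--> {A, B, D, E, F}  [seen]
{A, B, D, E} --a--> {A, B, D, E, F}  [seen]
{A, B, D, E} --b--> {A, B, C, D, E, F}  [seen]
Reachable DFA states: {A}, {D}, {A, D, E}, {B, D}, {A, B, F}, {B, D, F}, {A, B, C, D, E, F}, {A, B, D, E, F}, {A, B, D, F}, {A, B, D, E}.
{A, B, C, D, E, F} is among them.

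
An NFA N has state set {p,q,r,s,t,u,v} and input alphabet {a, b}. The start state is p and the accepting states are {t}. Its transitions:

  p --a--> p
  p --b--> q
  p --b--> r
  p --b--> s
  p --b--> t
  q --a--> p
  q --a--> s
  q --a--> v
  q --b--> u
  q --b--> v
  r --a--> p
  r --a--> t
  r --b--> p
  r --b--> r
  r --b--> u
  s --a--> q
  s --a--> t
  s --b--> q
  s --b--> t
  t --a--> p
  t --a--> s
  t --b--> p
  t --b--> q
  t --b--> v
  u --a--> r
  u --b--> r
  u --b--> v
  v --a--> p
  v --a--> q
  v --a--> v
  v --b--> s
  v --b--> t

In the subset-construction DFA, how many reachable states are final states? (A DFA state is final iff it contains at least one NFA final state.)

5

Start state of the DFA: {p}.
{p} --a--> {p}  [seen]
{p} --b--> {q,r,s,t}  [new]
{q,r,s,t} --a--> {p,q,s,t,v}  [new]
{q,r,s,t} --b--> {p,q,r,t,u,v}  [new]
{p,q,s,t,v} --a--> {p,q,s,t,v}  [seen]
{p,q,s,t,v} --b--> {p,q,r,s,t,u,v}  [new]
{p,q,r,t,u,v} --a--> {p,q,r,s,t,v}  [new]
{p,q,r,t,u,v} --b--> {p,q,r,s,t,u,v}  [seen]
{p,q,r,s,t,u,v} --a--> {p,q,r,s,t,v}  [seen]
{p,q,r,s,t,u,v} --b--> {p,q,r,s,t,u,v}  [seen]
{p,q,r,s,t,v} --a--> {p,q,s,t,v}  [seen]
{p,q,r,s,t,v} --b--> {p,q,r,s,t,u,v}  [seen]
Reachable DFA states: {p}, {q,r,s,t}, {p,q,s,t,v}, {p,q,r,t,u,v}, {p,q,r,s,t,u,v}, {p,q,r,s,t,v}.
Accepting DFA states (contain an NFA accepting state): {q,r,s,t}, {p,q,s,t,v}, {p,q,r,t,u,v}, {p,q,r,s,t,u,v}, {p,q,r,s,t,v}.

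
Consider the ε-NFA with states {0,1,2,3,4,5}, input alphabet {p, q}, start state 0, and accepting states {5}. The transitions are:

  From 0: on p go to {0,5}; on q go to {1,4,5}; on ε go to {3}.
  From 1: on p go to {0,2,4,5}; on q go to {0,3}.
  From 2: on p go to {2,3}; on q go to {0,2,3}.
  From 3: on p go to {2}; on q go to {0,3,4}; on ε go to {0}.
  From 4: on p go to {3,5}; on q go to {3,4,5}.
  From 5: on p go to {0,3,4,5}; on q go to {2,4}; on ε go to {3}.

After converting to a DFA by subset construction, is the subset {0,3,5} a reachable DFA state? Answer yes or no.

Start state of the DFA: {0,3} (ε-closure of the NFA start).
{0,3} --p--> {0,2,3,5}  [new]
{0,3} --q--> {0,1,3,4,5}  [new]
{0,2,3,5} --p--> {0,2,3,4,5}  [new]
{0,2,3,5} --q--> {0,1,2,3,4,5}  [new]
{0,1,3,4,5} --p--> {0,2,3,4,5}  [seen]
{0,1,3,4,5} --q--> {0,1,2,3,4,5}  [seen]
{0,2,3,4,5} --p--> {0,2,3,4,5}  [seen]
{0,2,3,4,5} --q--> {0,1,2,3,4,5}  [seen]
{0,1,2,3,4,5} --p--> {0,2,3,4,5}  [seen]
{0,1,2,3,4,5} --q--> {0,1,2,3,4,5}  [seen]
Reachable DFA states: {0,3}, {0,2,3,5}, {0,1,3,4,5}, {0,2,3,4,5}, {0,1,2,3,4,5}.
{0,3,5} is not among them.

no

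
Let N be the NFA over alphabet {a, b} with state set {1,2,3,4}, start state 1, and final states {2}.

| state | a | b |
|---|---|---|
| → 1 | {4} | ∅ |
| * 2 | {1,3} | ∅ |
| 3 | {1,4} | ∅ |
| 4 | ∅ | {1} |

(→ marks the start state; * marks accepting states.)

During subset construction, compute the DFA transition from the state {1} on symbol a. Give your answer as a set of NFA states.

{4}

δ(1,a) = {4}.
Union: {4}.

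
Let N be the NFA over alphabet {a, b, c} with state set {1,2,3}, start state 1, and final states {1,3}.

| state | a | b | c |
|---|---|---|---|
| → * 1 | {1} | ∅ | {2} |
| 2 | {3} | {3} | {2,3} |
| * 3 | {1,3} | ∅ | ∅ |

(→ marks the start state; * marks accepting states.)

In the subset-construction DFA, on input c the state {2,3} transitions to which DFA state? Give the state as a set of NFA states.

δ(2,c) = {2,3}; δ(3,c) = ∅.
Union: {2,3}.

{2,3}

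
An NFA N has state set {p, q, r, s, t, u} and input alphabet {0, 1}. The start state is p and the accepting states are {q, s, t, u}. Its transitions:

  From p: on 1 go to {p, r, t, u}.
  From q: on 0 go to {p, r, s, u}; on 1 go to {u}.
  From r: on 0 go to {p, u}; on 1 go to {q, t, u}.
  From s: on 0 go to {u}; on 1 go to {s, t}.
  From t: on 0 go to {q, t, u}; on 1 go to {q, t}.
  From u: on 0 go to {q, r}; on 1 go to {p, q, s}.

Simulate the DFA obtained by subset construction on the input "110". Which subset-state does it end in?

{p, q, r, s, t, u}

Start: {p}.
δ(p,1) = {p, r, t, u}.
Union: {p, r, t, u}.
After 1: {p, r, t, u}.
δ(p,1) = {p, r, t, u}; δ(r,1) = {q, t, u}; δ(t,1) = {q, t}; δ(u,1) = {p, q, s}.
Union: {p, q, r, s, t, u}.
After 1: {p, q, r, s, t, u}.
δ(p,0) = ∅; δ(q,0) = {p, r, s, u}; δ(r,0) = {p, u}; δ(s,0) = {u}; δ(t,0) = {q, t, u}; δ(u,0) = {q, r}.
Union: {p, q, r, s, t, u}.
After 0: {p, q, r, s, t, u}.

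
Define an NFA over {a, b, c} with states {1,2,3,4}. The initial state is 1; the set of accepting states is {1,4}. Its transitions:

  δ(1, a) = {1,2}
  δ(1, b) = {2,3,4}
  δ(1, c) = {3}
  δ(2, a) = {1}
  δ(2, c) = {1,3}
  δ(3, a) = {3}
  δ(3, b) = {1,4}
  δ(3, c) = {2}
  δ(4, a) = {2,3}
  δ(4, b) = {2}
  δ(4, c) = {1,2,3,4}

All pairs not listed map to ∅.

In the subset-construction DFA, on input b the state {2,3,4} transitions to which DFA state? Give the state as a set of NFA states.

{1,2,4}

δ(2,b) = ∅; δ(3,b) = {1,4}; δ(4,b) = {2}.
Union: {1,2,4}.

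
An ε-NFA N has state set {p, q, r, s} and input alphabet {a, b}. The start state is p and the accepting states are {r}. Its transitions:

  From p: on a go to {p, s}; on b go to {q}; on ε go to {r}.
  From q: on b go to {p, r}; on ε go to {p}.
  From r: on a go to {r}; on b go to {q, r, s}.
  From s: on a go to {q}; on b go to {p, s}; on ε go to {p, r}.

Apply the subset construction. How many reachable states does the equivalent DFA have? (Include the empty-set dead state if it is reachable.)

3

Start state of the DFA: {p, r} (ε-closure of the NFA start).
{p, r} --a--> {p, r, s}  [new]
{p, r} --b--> {p, q, r, s}  [new]
{p, r, s} --a--> {p, q, r, s}  [seen]
{p, r, s} --b--> {p, q, r, s}  [seen]
{p, q, r, s} --a--> {p, q, r, s}  [seen]
{p, q, r, s} --b--> {p, q, r, s}  [seen]
Reachable DFA states: {p, r}, {p, r, s}, {p, q, r, s}.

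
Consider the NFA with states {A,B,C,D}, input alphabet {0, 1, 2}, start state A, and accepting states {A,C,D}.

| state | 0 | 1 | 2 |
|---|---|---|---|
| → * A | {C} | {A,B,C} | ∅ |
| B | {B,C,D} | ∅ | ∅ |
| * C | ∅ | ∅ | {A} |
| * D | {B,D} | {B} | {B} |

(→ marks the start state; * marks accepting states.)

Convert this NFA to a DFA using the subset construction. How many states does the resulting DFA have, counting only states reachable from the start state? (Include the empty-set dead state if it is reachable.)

7

Start state of the DFA: {A}.
{A} --0--> {C}  [new]
{A} --1--> {A,B,C}  [new]
{A} --2--> ∅  [new]
{C} --0--> ∅  [seen]
{C} --1--> ∅  [seen]
{C} --2--> {A}  [seen]
{A,B,C} --0--> {B,C,D}  [new]
{A,B,C} --1--> {A,B,C}  [seen]
{A,B,C} --2--> {A}  [seen]
∅ --0--> ∅  [seen]
∅ --1--> ∅  [seen]
∅ --2--> ∅  [seen]
{B,C,D} --0--> {B,C,D}  [seen]
{B,C,D} --1--> {B}  [new]
{B,C,D} --2--> {A,B}  [new]
{B} --0--> {B,C,D}  [seen]
{B} --1--> ∅  [seen]
{B} --2--> ∅  [seen]
{A,B} --0--> {B,C,D}  [seen]
{A,B} --1--> {A,B,C}  [seen]
{A,B} --2--> ∅  [seen]
Reachable DFA states: {A}, {C}, {A,B,C}, ∅, {B,C,D}, {B}, {A,B}.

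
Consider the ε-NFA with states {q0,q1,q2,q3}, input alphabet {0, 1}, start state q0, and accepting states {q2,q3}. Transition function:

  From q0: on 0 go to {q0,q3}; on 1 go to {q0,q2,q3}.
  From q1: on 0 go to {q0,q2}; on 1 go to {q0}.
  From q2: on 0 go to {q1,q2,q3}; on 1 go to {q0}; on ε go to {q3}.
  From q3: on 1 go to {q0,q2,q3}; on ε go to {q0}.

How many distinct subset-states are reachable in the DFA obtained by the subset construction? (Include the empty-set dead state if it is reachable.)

4

Start state of the DFA: {q0} (ε-closure of the NFA start).
{q0} --0--> {q0,q3}  [new]
{q0} --1--> {q0,q2,q3}  [new]
{q0,q3} --0--> {q0,q3}  [seen]
{q0,q3} --1--> {q0,q2,q3}  [seen]
{q0,q2,q3} --0--> {q0,q1,q2,q3}  [new]
{q0,q2,q3} --1--> {q0,q2,q3}  [seen]
{q0,q1,q2,q3} --0--> {q0,q1,q2,q3}  [seen]
{q0,q1,q2,q3} --1--> {q0,q2,q3}  [seen]
Reachable DFA states: {q0}, {q0,q3}, {q0,q2,q3}, {q0,q1,q2,q3}.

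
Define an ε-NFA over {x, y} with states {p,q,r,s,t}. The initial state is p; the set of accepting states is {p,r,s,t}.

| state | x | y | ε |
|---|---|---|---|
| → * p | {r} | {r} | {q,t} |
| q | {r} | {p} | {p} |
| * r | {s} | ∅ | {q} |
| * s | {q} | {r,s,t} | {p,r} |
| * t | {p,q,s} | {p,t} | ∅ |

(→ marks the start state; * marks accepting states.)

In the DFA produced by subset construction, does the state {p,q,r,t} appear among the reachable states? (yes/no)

Start state of the DFA: {p,q,t} (ε-closure of the NFA start).
{p,q,t} --x--> {p,q,r,s,t}  [new]
{p,q,t} --y--> {p,q,r,t}  [new]
{p,q,r,s,t} --x--> {p,q,r,s,t}  [seen]
{p,q,r,s,t} --y--> {p,q,r,s,t}  [seen]
{p,q,r,t} --x--> {p,q,r,s,t}  [seen]
{p,q,r,t} --y--> {p,q,r,t}  [seen]
Reachable DFA states: {p,q,t}, {p,q,r,s,t}, {p,q,r,t}.
{p,q,r,t} is among them.

yes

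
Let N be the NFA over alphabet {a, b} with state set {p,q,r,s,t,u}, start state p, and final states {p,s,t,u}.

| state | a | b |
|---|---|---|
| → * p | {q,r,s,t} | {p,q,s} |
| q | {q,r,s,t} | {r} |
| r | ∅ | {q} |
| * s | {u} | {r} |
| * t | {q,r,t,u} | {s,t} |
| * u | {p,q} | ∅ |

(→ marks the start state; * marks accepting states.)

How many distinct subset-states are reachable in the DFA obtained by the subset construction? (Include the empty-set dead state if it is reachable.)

Start state of the DFA: {p}.
{p} --a--> {q,r,s,t}  [new]
{p} --b--> {p,q,s}  [new]
{q,r,s,t} --a--> {q,r,s,t,u}  [new]
{q,r,s,t} --b--> {q,r,s,t}  [seen]
{p,q,s} --a--> {q,r,s,t,u}  [seen]
{p,q,s} --b--> {p,q,r,s}  [new]
{q,r,s,t,u} --a--> {p,q,r,s,t,u}  [new]
{q,r,s,t,u} --b--> {q,r,s,t}  [seen]
{p,q,r,s} --a--> {q,r,s,t,u}  [seen]
{p,q,r,s} --b--> {p,q,r,s}  [seen]
{p,q,r,s,t,u} --a--> {p,q,r,s,t,u}  [seen]
{p,q,r,s,t,u} --b--> {p,q,r,s,t}  [new]
{p,q,r,s,t} --a--> {q,r,s,t,u}  [seen]
{p,q,r,s,t} --b--> {p,q,r,s,t}  [seen]
Reachable DFA states: {p}, {q,r,s,t}, {p,q,s}, {q,r,s,t,u}, {p,q,r,s}, {p,q,r,s,t,u}, {p,q,r,s,t}.

7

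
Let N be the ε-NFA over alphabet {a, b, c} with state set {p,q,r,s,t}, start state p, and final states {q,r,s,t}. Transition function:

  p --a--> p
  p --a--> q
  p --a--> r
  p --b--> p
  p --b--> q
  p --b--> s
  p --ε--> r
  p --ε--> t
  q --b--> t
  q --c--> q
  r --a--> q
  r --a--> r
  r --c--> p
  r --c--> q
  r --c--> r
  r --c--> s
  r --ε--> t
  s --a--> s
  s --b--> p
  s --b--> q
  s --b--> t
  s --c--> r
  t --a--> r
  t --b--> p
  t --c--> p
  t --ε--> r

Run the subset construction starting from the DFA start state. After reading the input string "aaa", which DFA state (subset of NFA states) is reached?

{p,q,r,t}

Start: {p,r,t}.
δ(p,a) = {p,q,r}; δ(r,a) = {q,r}; δ(t,a) = {r}.
Union: {p,q,r}.
ε-closure gives {p,q,r,t}.
After a: {p,q,r,t}.
δ(p,a) = {p,q,r}; δ(q,a) = ∅; δ(r,a) = {q,r}; δ(t,a) = {r}.
Union: {p,q,r}.
ε-closure gives {p,q,r,t}.
After a: {p,q,r,t}.
δ(p,a) = {p,q,r}; δ(q,a) = ∅; δ(r,a) = {q,r}; δ(t,a) = {r}.
Union: {p,q,r}.
ε-closure gives {p,q,r,t}.
After a: {p,q,r,t}.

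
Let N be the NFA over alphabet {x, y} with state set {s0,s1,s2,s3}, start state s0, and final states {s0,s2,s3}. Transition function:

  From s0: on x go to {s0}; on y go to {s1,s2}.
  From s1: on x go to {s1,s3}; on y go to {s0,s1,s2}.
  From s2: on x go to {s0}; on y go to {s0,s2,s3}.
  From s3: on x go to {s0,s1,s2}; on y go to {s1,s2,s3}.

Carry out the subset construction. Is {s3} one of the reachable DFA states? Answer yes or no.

Start state of the DFA: {s0}.
{s0} --x--> {s0}  [seen]
{s0} --y--> {s1,s2}  [new]
{s1,s2} --x--> {s0,s1,s3}  [new]
{s1,s2} --y--> {s0,s1,s2,s3}  [new]
{s0,s1,s3} --x--> {s0,s1,s2,s3}  [seen]
{s0,s1,s3} --y--> {s0,s1,s2,s3}  [seen]
{s0,s1,s2,s3} --x--> {s0,s1,s2,s3}  [seen]
{s0,s1,s2,s3} --y--> {s0,s1,s2,s3}  [seen]
Reachable DFA states: {s0}, {s1,s2}, {s0,s1,s3}, {s0,s1,s2,s3}.
{s3} is not among them.

no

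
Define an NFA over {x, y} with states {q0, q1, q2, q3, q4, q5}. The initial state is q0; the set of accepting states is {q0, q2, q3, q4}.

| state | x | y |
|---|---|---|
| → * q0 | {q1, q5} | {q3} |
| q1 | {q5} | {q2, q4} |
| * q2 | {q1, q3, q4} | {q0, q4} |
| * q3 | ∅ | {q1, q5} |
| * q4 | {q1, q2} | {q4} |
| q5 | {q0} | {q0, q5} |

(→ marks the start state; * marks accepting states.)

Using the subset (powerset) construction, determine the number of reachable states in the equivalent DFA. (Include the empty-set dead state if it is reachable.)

Start state of the DFA: {q0}.
{q0} --x--> {q1, q5}  [new]
{q0} --y--> {q3}  [new]
{q1, q5} --x--> {q0, q5}  [new]
{q1, q5} --y--> {q0, q2, q4, q5}  [new]
{q3} --x--> ∅  [new]
{q3} --y--> {q1, q5}  [seen]
{q0, q5} --x--> {q0, q1, q5}  [new]
{q0, q5} --y--> {q0, q3, q5}  [new]
{q0, q2, q4, q5} --x--> {q0, q1, q2, q3, q4, q5}  [new]
{q0, q2, q4, q5} --y--> {q0, q3, q4, q5}  [new]
∅ --x--> ∅  [seen]
∅ --y--> ∅  [seen]
{q0, q1, q5} --x--> {q0, q1, q5}  [seen]
{q0, q1, q5} --y--> {q0, q2, q3, q4, q5}  [new]
{q0, q3, q5} --x--> {q0, q1, q5}  [seen]
{q0, q3, q5} --y--> {q0, q1, q3, q5}  [new]
{q0, q1, q2, q3, q4, q5} --x--> {q0, q1, q2, q3, q4, q5}  [seen]
{q0, q1, q2, q3, q4, q5} --y--> {q0, q1, q2, q3, q4, q5}  [seen]
{q0, q3, q4, q5} --x--> {q0, q1, q2, q5}  [new]
{q0, q3, q4, q5} --y--> {q0, q1, q3, q4, q5}  [new]
{q0, q2, q3, q4, q5} --x--> {q0, q1, q2, q3, q4, q5}  [seen]
{q0, q2, q3, q4, q5} --y--> {q0, q1, q3, q4, q5}  [seen]
{q0, q1, q3, q5} --x--> {q0, q1, q5}  [seen]
{q0, q1, q3, q5} --y--> {q0, q1, q2, q3, q4, q5}  [seen]
{q0, q1, q2, q5} --x--> {q0, q1, q3, q4, q5}  [seen]
{q0, q1, q2, q5} --y--> {q0, q2, q3, q4, q5}  [seen]
{q0, q1, q3, q4, q5} --x--> {q0, q1, q2, q5}  [seen]
{q0, q1, q3, q4, q5} --y--> {q0, q1, q2, q3, q4, q5}  [seen]
Reachable DFA states: {q0}, {q1, q5}, {q3}, {q0, q5}, {q0, q2, q4, q5}, ∅, {q0, q1, q5}, {q0, q3, q5}, {q0, q1, q2, q3, q4, q5}, {q0, q3, q4, q5}, {q0, q2, q3, q4, q5}, {q0, q1, q3, q5}, {q0, q1, q2, q5}, {q0, q1, q3, q4, q5}.

14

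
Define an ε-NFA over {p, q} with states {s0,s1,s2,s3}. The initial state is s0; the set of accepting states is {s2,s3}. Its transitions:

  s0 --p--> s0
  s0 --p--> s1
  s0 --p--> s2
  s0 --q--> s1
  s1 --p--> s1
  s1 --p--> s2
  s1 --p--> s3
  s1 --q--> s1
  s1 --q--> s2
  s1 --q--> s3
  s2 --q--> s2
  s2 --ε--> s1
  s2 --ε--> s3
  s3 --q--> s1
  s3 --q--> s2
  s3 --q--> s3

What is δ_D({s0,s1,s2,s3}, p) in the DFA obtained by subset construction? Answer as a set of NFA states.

δ(s0,p) = {s0,s1,s2}; δ(s1,p) = {s1,s2,s3}; δ(s2,p) = ∅; δ(s3,p) = ∅.
Union: {s0,s1,s2,s3}.

{s0,s1,s2,s3}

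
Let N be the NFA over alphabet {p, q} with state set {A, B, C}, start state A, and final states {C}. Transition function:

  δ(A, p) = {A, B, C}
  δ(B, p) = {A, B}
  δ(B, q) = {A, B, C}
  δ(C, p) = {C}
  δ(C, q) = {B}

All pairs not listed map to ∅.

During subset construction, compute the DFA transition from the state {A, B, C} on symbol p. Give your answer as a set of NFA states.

{A, B, C}

δ(A,p) = {A, B, C}; δ(B,p) = {A, B}; δ(C,p) = {C}.
Union: {A, B, C}.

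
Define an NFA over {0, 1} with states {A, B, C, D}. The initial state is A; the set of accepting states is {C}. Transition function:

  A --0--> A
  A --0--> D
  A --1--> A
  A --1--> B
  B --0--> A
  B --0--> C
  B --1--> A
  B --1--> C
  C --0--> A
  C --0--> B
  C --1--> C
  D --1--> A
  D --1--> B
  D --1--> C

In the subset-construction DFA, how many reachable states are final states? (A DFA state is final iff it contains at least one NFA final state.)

3

Start state of the DFA: {A}.
{A} --0--> {A, D}  [new]
{A} --1--> {A, B}  [new]
{A, D} --0--> {A, D}  [seen]
{A, D} --1--> {A, B, C}  [new]
{A, B} --0--> {A, C, D}  [new]
{A, B} --1--> {A, B, C}  [seen]
{A, B, C} --0--> {A, B, C, D}  [new]
{A, B, C} --1--> {A, B, C}  [seen]
{A, C, D} --0--> {A, B, D}  [new]
{A, C, D} --1--> {A, B, C}  [seen]
{A, B, C, D} --0--> {A, B, C, D}  [seen]
{A, B, C, D} --1--> {A, B, C}  [seen]
{A, B, D} --0--> {A, C, D}  [seen]
{A, B, D} --1--> {A, B, C}  [seen]
Reachable DFA states: {A}, {A, D}, {A, B}, {A, B, C}, {A, C, D}, {A, B, C, D}, {A, B, D}.
Accepting DFA states (contain an NFA accepting state): {A, B, C}, {A, C, D}, {A, B, C, D}.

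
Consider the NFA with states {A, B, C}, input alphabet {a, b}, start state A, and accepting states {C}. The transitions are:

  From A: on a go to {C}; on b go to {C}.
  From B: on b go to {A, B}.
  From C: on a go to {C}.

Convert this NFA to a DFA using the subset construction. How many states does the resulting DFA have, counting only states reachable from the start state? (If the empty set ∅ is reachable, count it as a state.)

3

Start state of the DFA: {A}.
{A} --a--> {C}  [new]
{A} --b--> {C}  [seen]
{C} --a--> {C}  [seen]
{C} --b--> ∅  [new]
∅ --a--> ∅  [seen]
∅ --b--> ∅  [seen]
Reachable DFA states: {A}, {C}, ∅.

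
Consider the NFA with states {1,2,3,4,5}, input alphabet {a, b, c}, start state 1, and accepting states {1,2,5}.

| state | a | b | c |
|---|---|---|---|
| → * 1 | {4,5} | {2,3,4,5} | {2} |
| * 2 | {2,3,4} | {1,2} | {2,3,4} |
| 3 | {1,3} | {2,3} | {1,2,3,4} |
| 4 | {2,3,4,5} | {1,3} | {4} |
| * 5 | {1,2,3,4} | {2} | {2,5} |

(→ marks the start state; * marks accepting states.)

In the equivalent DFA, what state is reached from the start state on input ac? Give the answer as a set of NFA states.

Start: {1}.
δ(1,a) = {4,5}.
Union: {4,5}.
After a: {4,5}.
δ(4,c) = {4}; δ(5,c) = {2,5}.
Union: {2,4,5}.
After c: {2,4,5}.

{2,4,5}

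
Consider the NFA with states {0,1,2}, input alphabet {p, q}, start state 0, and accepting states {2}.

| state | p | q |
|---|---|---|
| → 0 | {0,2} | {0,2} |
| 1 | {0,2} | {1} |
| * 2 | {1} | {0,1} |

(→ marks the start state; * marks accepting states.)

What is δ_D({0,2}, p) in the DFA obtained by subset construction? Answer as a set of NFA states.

δ(0,p) = {0,2}; δ(2,p) = {1}.
Union: {0,1,2}.

{0,1,2}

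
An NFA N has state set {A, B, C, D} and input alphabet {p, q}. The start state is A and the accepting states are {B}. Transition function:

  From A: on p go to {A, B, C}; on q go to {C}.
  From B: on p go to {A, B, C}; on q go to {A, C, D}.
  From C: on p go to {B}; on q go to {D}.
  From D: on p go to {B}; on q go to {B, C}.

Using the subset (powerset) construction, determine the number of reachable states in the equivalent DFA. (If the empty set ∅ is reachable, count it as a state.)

9

Start state of the DFA: {A}.
{A} --p--> {A, B, C}  [new]
{A} --q--> {C}  [new]
{A, B, C} --p--> {A, B, C}  [seen]
{A, B, C} --q--> {A, C, D}  [new]
{C} --p--> {B}  [new]
{C} --q--> {D}  [new]
{A, C, D} --p--> {A, B, C}  [seen]
{A, C, D} --q--> {B, C, D}  [new]
{B} --p--> {A, B, C}  [seen]
{B} --q--> {A, C, D}  [seen]
{D} --p--> {B}  [seen]
{D} --q--> {B, C}  [new]
{B, C, D} --p--> {A, B, C}  [seen]
{B, C, D} --q--> {A, B, C, D}  [new]
{B, C} --p--> {A, B, C}  [seen]
{B, C} --q--> {A, C, D}  [seen]
{A, B, C, D} --p--> {A, B, C}  [seen]
{A, B, C, D} --q--> {A, B, C, D}  [seen]
Reachable DFA states: {A}, {A, B, C}, {C}, {A, C, D}, {B}, {D}, {B, C, D}, {B, C}, {A, B, C, D}.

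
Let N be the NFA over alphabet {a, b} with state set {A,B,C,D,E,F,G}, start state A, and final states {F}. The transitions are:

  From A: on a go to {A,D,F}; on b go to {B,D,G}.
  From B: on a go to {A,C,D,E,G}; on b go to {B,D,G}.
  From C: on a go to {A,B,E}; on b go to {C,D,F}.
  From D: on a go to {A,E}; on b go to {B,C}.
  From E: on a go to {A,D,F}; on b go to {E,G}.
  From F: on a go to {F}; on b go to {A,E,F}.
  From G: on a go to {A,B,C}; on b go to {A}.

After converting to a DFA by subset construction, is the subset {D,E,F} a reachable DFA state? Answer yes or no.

Start state of the DFA: {A}.
{A} --a--> {A,D,F}  [new]
{A} --b--> {B,D,G}  [new]
{A,D,F} --a--> {A,D,E,F}  [new]
{A,D,F} --b--> {A,B,C,D,E,F,G}  [new]
{B,D,G} --a--> {A,B,C,D,E,G}  [new]
{B,D,G} --b--> {A,B,C,D,G}  [new]
{A,D,E,F} --a--> {A,D,E,F}  [seen]
{A,D,E,F} --b--> {A,B,C,D,E,F,G}  [seen]
{A,B,C,D,E,F,G} --a--> {A,B,C,D,E,F,G}  [seen]
{A,B,C,D,E,F,G} --b--> {A,B,C,D,E,F,G}  [seen]
{A,B,C,D,E,G} --a--> {A,B,C,D,E,F,G}  [seen]
{A,B,C,D,E,G} --b--> {A,B,C,D,E,F,G}  [seen]
{A,B,C,D,G} --a--> {A,B,C,D,E,F,G}  [seen]
{A,B,C,D,G} --b--> {A,B,C,D,F,G}  [new]
{A,B,C,D,F,G} --a--> {A,B,C,D,E,F,G}  [seen]
{A,B,C,D,F,G} --b--> {A,B,C,D,E,F,G}  [seen]
Reachable DFA states: {A}, {A,D,F}, {B,D,G}, {A,D,E,F}, {A,B,C,D,E,F,G}, {A,B,C,D,E,G}, {A,B,C,D,G}, {A,B,C,D,F,G}.
{D,E,F} is not among them.

no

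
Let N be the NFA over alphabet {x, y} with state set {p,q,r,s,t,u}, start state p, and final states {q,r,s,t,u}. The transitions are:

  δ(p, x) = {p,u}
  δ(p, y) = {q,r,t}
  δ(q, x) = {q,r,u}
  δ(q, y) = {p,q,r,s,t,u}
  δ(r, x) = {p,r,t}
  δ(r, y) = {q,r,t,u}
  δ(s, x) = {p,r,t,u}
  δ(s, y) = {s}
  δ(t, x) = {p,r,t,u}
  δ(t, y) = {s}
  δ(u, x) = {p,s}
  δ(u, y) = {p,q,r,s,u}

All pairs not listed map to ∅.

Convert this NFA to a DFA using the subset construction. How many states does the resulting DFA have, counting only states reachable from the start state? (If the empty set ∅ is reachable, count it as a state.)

Start state of the DFA: {p}.
{p} --x--> {p,u}  [new]
{p} --y--> {q,r,t}  [new]
{p,u} --x--> {p,s,u}  [new]
{p,u} --y--> {p,q,r,s,t,u}  [new]
{q,r,t} --x--> {p,q,r,t,u}  [new]
{q,r,t} --y--> {p,q,r,s,t,u}  [seen]
{p,s,u} --x--> {p,r,s,t,u}  [new]
{p,s,u} --y--> {p,q,r,s,t,u}  [seen]
{p,q,r,s,t,u} --x--> {p,q,r,s,t,u}  [seen]
{p,q,r,s,t,u} --y--> {p,q,r,s,t,u}  [seen]
{p,q,r,t,u} --x--> {p,q,r,s,t,u}  [seen]
{p,q,r,t,u} --y--> {p,q,r,s,t,u}  [seen]
{p,r,s,t,u} --x--> {p,r,s,t,u}  [seen]
{p,r,s,t,u} --y--> {p,q,r,s,t,u}  [seen]
Reachable DFA states: {p}, {p,u}, {q,r,t}, {p,s,u}, {p,q,r,s,t,u}, {p,q,r,t,u}, {p,r,s,t,u}.

7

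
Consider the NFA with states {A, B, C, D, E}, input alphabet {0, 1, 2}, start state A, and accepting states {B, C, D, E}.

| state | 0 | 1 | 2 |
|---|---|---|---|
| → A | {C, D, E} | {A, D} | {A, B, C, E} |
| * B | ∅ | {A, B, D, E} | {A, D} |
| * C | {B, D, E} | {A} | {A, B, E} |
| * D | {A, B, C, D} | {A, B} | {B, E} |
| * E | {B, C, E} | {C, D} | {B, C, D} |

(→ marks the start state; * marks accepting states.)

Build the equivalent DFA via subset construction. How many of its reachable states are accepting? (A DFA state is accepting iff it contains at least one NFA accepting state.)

8

Start state of the DFA: {A}.
{A} --0--> {C, D, E}  [new]
{A} --1--> {A, D}  [new]
{A} --2--> {A, B, C, E}  [new]
{C, D, E} --0--> {A, B, C, D, E}  [new]
{C, D, E} --1--> {A, B, C, D}  [new]
{C, D, E} --2--> {A, B, C, D, E}  [seen]
{A, D} --0--> {A, B, C, D, E}  [seen]
{A, D} --1--> {A, B, D}  [new]
{A, D} --2--> {A, B, C, E}  [seen]
{A, B, C, E} --0--> {B, C, D, E}  [new]
{A, B, C, E} --1--> {A, B, C, D, E}  [seen]
{A, B, C, E} --2--> {A, B, C, D, E}  [seen]
{A, B, C, D, E} --0--> {A, B, C, D, E}  [seen]
{A, B, C, D, E} --1--> {A, B, C, D, E}  [seen]
{A, B, C, D, E} --2--> {A, B, C, D, E}  [seen]
{A, B, C, D} --0--> {A, B, C, D, E}  [seen]
{A, B, C, D} --1--> {A, B, D, E}  [new]
{A, B, C, D} --2--> {A, B, C, D, E}  [seen]
{A, B, D} --0--> {A, B, C, D, E}  [seen]
{A, B, D} --1--> {A, B, D, E}  [seen]
{A, B, D} --2--> {A, B, C, D, E}  [seen]
{B, C, D, E} --0--> {A, B, C, D, E}  [seen]
{B, C, D, E} --1--> {A, B, C, D, E}  [seen]
{B, C, D, E} --2--> {A, B, C, D, E}  [seen]
{A, B, D, E} --0--> {A, B, C, D, E}  [seen]
{A, B, D, E} --1--> {A, B, C, D, E}  [seen]
{A, B, D, E} --2--> {A, B, C, D, E}  [seen]
Reachable DFA states: {A}, {C, D, E}, {A, D}, {A, B, C, E}, {A, B, C, D, E}, {A, B, C, D}, {A, B, D}, {B, C, D, E}, {A, B, D, E}.
Accepting DFA states (contain an NFA accepting state): {C, D, E}, {A, D}, {A, B, C, E}, {A, B, C, D, E}, {A, B, C, D}, {A, B, D}, {B, C, D, E}, {A, B, D, E}.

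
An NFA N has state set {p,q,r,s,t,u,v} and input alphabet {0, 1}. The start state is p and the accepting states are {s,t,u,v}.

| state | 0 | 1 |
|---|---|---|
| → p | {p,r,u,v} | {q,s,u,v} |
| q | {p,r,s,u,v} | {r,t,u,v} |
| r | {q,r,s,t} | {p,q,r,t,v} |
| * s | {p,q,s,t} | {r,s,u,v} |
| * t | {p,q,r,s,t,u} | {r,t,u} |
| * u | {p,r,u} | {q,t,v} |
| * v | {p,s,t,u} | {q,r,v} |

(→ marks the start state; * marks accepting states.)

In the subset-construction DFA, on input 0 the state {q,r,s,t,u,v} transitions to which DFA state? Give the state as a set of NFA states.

{p,q,r,s,t,u,v}

δ(q,0) = {p,r,s,u,v}; δ(r,0) = {q,r,s,t}; δ(s,0) = {p,q,s,t}; δ(t,0) = {p,q,r,s,t,u}; δ(u,0) = {p,r,u}; δ(v,0) = {p,s,t,u}.
Union: {p,q,r,s,t,u,v}.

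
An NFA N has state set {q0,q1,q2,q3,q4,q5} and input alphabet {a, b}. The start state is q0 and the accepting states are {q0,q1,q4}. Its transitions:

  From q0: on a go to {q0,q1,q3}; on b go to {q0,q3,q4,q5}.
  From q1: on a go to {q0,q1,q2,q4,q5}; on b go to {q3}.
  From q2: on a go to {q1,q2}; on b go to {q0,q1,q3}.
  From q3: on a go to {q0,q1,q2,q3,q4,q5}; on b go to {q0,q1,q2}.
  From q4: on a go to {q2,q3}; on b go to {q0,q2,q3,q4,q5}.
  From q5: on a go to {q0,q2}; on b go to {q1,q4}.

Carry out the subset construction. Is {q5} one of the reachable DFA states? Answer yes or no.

no

Start state of the DFA: {q0}.
{q0} --a--> {q0,q1,q3}  [new]
{q0} --b--> {q0,q3,q4,q5}  [new]
{q0,q1,q3} --a--> {q0,q1,q2,q3,q4,q5}  [new]
{q0,q1,q3} --b--> {q0,q1,q2,q3,q4,q5}  [seen]
{q0,q3,q4,q5} --a--> {q0,q1,q2,q3,q4,q5}  [seen]
{q0,q3,q4,q5} --b--> {q0,q1,q2,q3,q4,q5}  [seen]
{q0,q1,q2,q3,q4,q5} --a--> {q0,q1,q2,q3,q4,q5}  [seen]
{q0,q1,q2,q3,q4,q5} --b--> {q0,q1,q2,q3,q4,q5}  [seen]
Reachable DFA states: {q0}, {q0,q1,q3}, {q0,q3,q4,q5}, {q0,q1,q2,q3,q4,q5}.
{q5} is not among them.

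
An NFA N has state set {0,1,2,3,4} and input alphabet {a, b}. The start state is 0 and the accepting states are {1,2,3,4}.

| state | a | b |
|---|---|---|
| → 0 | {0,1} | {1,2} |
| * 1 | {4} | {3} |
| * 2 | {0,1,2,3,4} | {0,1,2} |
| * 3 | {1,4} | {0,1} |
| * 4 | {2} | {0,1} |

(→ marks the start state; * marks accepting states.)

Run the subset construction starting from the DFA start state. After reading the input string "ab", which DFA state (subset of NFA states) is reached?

{1,2,3}

Start: {0}.
δ(0,a) = {0,1}.
Union: {0,1}.
After a: {0,1}.
δ(0,b) = {1,2}; δ(1,b) = {3}.
Union: {1,2,3}.
After b: {1,2,3}.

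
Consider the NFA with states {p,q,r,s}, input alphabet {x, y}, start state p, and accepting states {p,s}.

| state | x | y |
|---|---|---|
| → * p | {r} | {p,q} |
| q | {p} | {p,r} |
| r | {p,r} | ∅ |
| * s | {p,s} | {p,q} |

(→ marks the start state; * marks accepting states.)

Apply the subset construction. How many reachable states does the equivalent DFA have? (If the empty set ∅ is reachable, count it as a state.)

Start state of the DFA: {p}.
{p} --x--> {r}  [new]
{p} --y--> {p,q}  [new]
{r} --x--> {p,r}  [new]
{r} --y--> ∅  [new]
{p,q} --x--> {p,r}  [seen]
{p,q} --y--> {p,q,r}  [new]
{p,r} --x--> {p,r}  [seen]
{p,r} --y--> {p,q}  [seen]
∅ --x--> ∅  [seen]
∅ --y--> ∅  [seen]
{p,q,r} --x--> {p,r}  [seen]
{p,q,r} --y--> {p,q,r}  [seen]
Reachable DFA states: {p}, {r}, {p,q}, {p,r}, ∅, {p,q,r}.

6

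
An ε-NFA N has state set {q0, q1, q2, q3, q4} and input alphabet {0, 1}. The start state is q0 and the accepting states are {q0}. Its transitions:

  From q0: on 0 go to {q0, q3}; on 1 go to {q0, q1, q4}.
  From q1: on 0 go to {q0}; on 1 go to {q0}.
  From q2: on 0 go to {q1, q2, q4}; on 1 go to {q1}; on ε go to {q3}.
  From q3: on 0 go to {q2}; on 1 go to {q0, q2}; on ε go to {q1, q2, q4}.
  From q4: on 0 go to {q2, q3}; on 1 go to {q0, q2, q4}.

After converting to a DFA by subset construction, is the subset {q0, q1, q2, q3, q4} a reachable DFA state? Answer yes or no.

yes

Start state of the DFA: {q0} (ε-closure of the NFA start).
{q0} --0--> {q0, q1, q2, q3, q4}  [new]
{q0} --1--> {q0, q1, q4}  [new]
{q0, q1, q2, q3, q4} --0--> {q0, q1, q2, q3, q4}  [seen]
{q0, q1, q2, q3, q4} --1--> {q0, q1, q2, q3, q4}  [seen]
{q0, q1, q4} --0--> {q0, q1, q2, q3, q4}  [seen]
{q0, q1, q4} --1--> {q0, q1, q2, q3, q4}  [seen]
Reachable DFA states: {q0}, {q0, q1, q2, q3, q4}, {q0, q1, q4}.
{q0, q1, q2, q3, q4} is among them.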